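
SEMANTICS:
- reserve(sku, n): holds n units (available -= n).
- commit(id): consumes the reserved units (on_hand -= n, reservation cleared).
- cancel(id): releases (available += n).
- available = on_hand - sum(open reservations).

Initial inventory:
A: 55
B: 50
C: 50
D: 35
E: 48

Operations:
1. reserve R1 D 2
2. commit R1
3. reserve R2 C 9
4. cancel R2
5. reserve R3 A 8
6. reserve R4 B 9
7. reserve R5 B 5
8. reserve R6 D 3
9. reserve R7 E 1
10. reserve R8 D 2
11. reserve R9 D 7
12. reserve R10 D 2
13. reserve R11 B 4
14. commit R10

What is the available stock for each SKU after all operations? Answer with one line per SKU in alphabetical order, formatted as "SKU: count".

Answer: A: 47
B: 32
C: 50
D: 19
E: 47

Derivation:
Step 1: reserve R1 D 2 -> on_hand[A=55 B=50 C=50 D=35 E=48] avail[A=55 B=50 C=50 D=33 E=48] open={R1}
Step 2: commit R1 -> on_hand[A=55 B=50 C=50 D=33 E=48] avail[A=55 B=50 C=50 D=33 E=48] open={}
Step 3: reserve R2 C 9 -> on_hand[A=55 B=50 C=50 D=33 E=48] avail[A=55 B=50 C=41 D=33 E=48] open={R2}
Step 4: cancel R2 -> on_hand[A=55 B=50 C=50 D=33 E=48] avail[A=55 B=50 C=50 D=33 E=48] open={}
Step 5: reserve R3 A 8 -> on_hand[A=55 B=50 C=50 D=33 E=48] avail[A=47 B=50 C=50 D=33 E=48] open={R3}
Step 6: reserve R4 B 9 -> on_hand[A=55 B=50 C=50 D=33 E=48] avail[A=47 B=41 C=50 D=33 E=48] open={R3,R4}
Step 7: reserve R5 B 5 -> on_hand[A=55 B=50 C=50 D=33 E=48] avail[A=47 B=36 C=50 D=33 E=48] open={R3,R4,R5}
Step 8: reserve R6 D 3 -> on_hand[A=55 B=50 C=50 D=33 E=48] avail[A=47 B=36 C=50 D=30 E=48] open={R3,R4,R5,R6}
Step 9: reserve R7 E 1 -> on_hand[A=55 B=50 C=50 D=33 E=48] avail[A=47 B=36 C=50 D=30 E=47] open={R3,R4,R5,R6,R7}
Step 10: reserve R8 D 2 -> on_hand[A=55 B=50 C=50 D=33 E=48] avail[A=47 B=36 C=50 D=28 E=47] open={R3,R4,R5,R6,R7,R8}
Step 11: reserve R9 D 7 -> on_hand[A=55 B=50 C=50 D=33 E=48] avail[A=47 B=36 C=50 D=21 E=47] open={R3,R4,R5,R6,R7,R8,R9}
Step 12: reserve R10 D 2 -> on_hand[A=55 B=50 C=50 D=33 E=48] avail[A=47 B=36 C=50 D=19 E=47] open={R10,R3,R4,R5,R6,R7,R8,R9}
Step 13: reserve R11 B 4 -> on_hand[A=55 B=50 C=50 D=33 E=48] avail[A=47 B=32 C=50 D=19 E=47] open={R10,R11,R3,R4,R5,R6,R7,R8,R9}
Step 14: commit R10 -> on_hand[A=55 B=50 C=50 D=31 E=48] avail[A=47 B=32 C=50 D=19 E=47] open={R11,R3,R4,R5,R6,R7,R8,R9}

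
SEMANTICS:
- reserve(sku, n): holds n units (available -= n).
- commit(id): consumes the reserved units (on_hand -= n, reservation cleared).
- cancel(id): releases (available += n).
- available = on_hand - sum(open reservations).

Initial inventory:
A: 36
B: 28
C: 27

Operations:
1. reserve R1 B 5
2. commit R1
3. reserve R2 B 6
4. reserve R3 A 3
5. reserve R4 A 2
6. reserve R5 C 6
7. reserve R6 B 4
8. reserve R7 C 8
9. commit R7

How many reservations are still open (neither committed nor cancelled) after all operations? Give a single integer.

Answer: 5

Derivation:
Step 1: reserve R1 B 5 -> on_hand[A=36 B=28 C=27] avail[A=36 B=23 C=27] open={R1}
Step 2: commit R1 -> on_hand[A=36 B=23 C=27] avail[A=36 B=23 C=27] open={}
Step 3: reserve R2 B 6 -> on_hand[A=36 B=23 C=27] avail[A=36 B=17 C=27] open={R2}
Step 4: reserve R3 A 3 -> on_hand[A=36 B=23 C=27] avail[A=33 B=17 C=27] open={R2,R3}
Step 5: reserve R4 A 2 -> on_hand[A=36 B=23 C=27] avail[A=31 B=17 C=27] open={R2,R3,R4}
Step 6: reserve R5 C 6 -> on_hand[A=36 B=23 C=27] avail[A=31 B=17 C=21] open={R2,R3,R4,R5}
Step 7: reserve R6 B 4 -> on_hand[A=36 B=23 C=27] avail[A=31 B=13 C=21] open={R2,R3,R4,R5,R6}
Step 8: reserve R7 C 8 -> on_hand[A=36 B=23 C=27] avail[A=31 B=13 C=13] open={R2,R3,R4,R5,R6,R7}
Step 9: commit R7 -> on_hand[A=36 B=23 C=19] avail[A=31 B=13 C=13] open={R2,R3,R4,R5,R6}
Open reservations: ['R2', 'R3', 'R4', 'R5', 'R6'] -> 5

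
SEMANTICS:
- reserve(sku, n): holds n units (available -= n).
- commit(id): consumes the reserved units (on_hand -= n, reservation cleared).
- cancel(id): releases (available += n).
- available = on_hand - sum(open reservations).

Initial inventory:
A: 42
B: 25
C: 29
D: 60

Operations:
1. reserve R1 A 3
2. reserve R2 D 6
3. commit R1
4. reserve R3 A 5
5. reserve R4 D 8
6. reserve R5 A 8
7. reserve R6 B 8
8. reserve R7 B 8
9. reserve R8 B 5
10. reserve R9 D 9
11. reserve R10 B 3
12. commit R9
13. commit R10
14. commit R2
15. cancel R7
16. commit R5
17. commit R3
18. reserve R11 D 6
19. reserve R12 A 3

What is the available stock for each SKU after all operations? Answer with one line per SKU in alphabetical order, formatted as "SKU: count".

Step 1: reserve R1 A 3 -> on_hand[A=42 B=25 C=29 D=60] avail[A=39 B=25 C=29 D=60] open={R1}
Step 2: reserve R2 D 6 -> on_hand[A=42 B=25 C=29 D=60] avail[A=39 B=25 C=29 D=54] open={R1,R2}
Step 3: commit R1 -> on_hand[A=39 B=25 C=29 D=60] avail[A=39 B=25 C=29 D=54] open={R2}
Step 4: reserve R3 A 5 -> on_hand[A=39 B=25 C=29 D=60] avail[A=34 B=25 C=29 D=54] open={R2,R3}
Step 5: reserve R4 D 8 -> on_hand[A=39 B=25 C=29 D=60] avail[A=34 B=25 C=29 D=46] open={R2,R3,R4}
Step 6: reserve R5 A 8 -> on_hand[A=39 B=25 C=29 D=60] avail[A=26 B=25 C=29 D=46] open={R2,R3,R4,R5}
Step 7: reserve R6 B 8 -> on_hand[A=39 B=25 C=29 D=60] avail[A=26 B=17 C=29 D=46] open={R2,R3,R4,R5,R6}
Step 8: reserve R7 B 8 -> on_hand[A=39 B=25 C=29 D=60] avail[A=26 B=9 C=29 D=46] open={R2,R3,R4,R5,R6,R7}
Step 9: reserve R8 B 5 -> on_hand[A=39 B=25 C=29 D=60] avail[A=26 B=4 C=29 D=46] open={R2,R3,R4,R5,R6,R7,R8}
Step 10: reserve R9 D 9 -> on_hand[A=39 B=25 C=29 D=60] avail[A=26 B=4 C=29 D=37] open={R2,R3,R4,R5,R6,R7,R8,R9}
Step 11: reserve R10 B 3 -> on_hand[A=39 B=25 C=29 D=60] avail[A=26 B=1 C=29 D=37] open={R10,R2,R3,R4,R5,R6,R7,R8,R9}
Step 12: commit R9 -> on_hand[A=39 B=25 C=29 D=51] avail[A=26 B=1 C=29 D=37] open={R10,R2,R3,R4,R5,R6,R7,R8}
Step 13: commit R10 -> on_hand[A=39 B=22 C=29 D=51] avail[A=26 B=1 C=29 D=37] open={R2,R3,R4,R5,R6,R7,R8}
Step 14: commit R2 -> on_hand[A=39 B=22 C=29 D=45] avail[A=26 B=1 C=29 D=37] open={R3,R4,R5,R6,R7,R8}
Step 15: cancel R7 -> on_hand[A=39 B=22 C=29 D=45] avail[A=26 B=9 C=29 D=37] open={R3,R4,R5,R6,R8}
Step 16: commit R5 -> on_hand[A=31 B=22 C=29 D=45] avail[A=26 B=9 C=29 D=37] open={R3,R4,R6,R8}
Step 17: commit R3 -> on_hand[A=26 B=22 C=29 D=45] avail[A=26 B=9 C=29 D=37] open={R4,R6,R8}
Step 18: reserve R11 D 6 -> on_hand[A=26 B=22 C=29 D=45] avail[A=26 B=9 C=29 D=31] open={R11,R4,R6,R8}
Step 19: reserve R12 A 3 -> on_hand[A=26 B=22 C=29 D=45] avail[A=23 B=9 C=29 D=31] open={R11,R12,R4,R6,R8}

Answer: A: 23
B: 9
C: 29
D: 31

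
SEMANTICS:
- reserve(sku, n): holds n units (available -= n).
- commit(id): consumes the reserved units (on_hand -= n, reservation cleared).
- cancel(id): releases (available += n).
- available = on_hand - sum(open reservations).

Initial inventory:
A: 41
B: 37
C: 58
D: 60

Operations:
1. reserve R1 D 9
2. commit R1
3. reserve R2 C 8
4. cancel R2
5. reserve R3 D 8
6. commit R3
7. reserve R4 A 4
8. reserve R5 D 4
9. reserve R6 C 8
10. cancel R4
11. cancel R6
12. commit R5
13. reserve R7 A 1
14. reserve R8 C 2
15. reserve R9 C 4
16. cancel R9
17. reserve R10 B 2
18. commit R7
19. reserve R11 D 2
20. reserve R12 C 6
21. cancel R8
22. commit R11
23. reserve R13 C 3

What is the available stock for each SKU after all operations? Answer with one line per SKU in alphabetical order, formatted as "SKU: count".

Step 1: reserve R1 D 9 -> on_hand[A=41 B=37 C=58 D=60] avail[A=41 B=37 C=58 D=51] open={R1}
Step 2: commit R1 -> on_hand[A=41 B=37 C=58 D=51] avail[A=41 B=37 C=58 D=51] open={}
Step 3: reserve R2 C 8 -> on_hand[A=41 B=37 C=58 D=51] avail[A=41 B=37 C=50 D=51] open={R2}
Step 4: cancel R2 -> on_hand[A=41 B=37 C=58 D=51] avail[A=41 B=37 C=58 D=51] open={}
Step 5: reserve R3 D 8 -> on_hand[A=41 B=37 C=58 D=51] avail[A=41 B=37 C=58 D=43] open={R3}
Step 6: commit R3 -> on_hand[A=41 B=37 C=58 D=43] avail[A=41 B=37 C=58 D=43] open={}
Step 7: reserve R4 A 4 -> on_hand[A=41 B=37 C=58 D=43] avail[A=37 B=37 C=58 D=43] open={R4}
Step 8: reserve R5 D 4 -> on_hand[A=41 B=37 C=58 D=43] avail[A=37 B=37 C=58 D=39] open={R4,R5}
Step 9: reserve R6 C 8 -> on_hand[A=41 B=37 C=58 D=43] avail[A=37 B=37 C=50 D=39] open={R4,R5,R6}
Step 10: cancel R4 -> on_hand[A=41 B=37 C=58 D=43] avail[A=41 B=37 C=50 D=39] open={R5,R6}
Step 11: cancel R6 -> on_hand[A=41 B=37 C=58 D=43] avail[A=41 B=37 C=58 D=39] open={R5}
Step 12: commit R5 -> on_hand[A=41 B=37 C=58 D=39] avail[A=41 B=37 C=58 D=39] open={}
Step 13: reserve R7 A 1 -> on_hand[A=41 B=37 C=58 D=39] avail[A=40 B=37 C=58 D=39] open={R7}
Step 14: reserve R8 C 2 -> on_hand[A=41 B=37 C=58 D=39] avail[A=40 B=37 C=56 D=39] open={R7,R8}
Step 15: reserve R9 C 4 -> on_hand[A=41 B=37 C=58 D=39] avail[A=40 B=37 C=52 D=39] open={R7,R8,R9}
Step 16: cancel R9 -> on_hand[A=41 B=37 C=58 D=39] avail[A=40 B=37 C=56 D=39] open={R7,R8}
Step 17: reserve R10 B 2 -> on_hand[A=41 B=37 C=58 D=39] avail[A=40 B=35 C=56 D=39] open={R10,R7,R8}
Step 18: commit R7 -> on_hand[A=40 B=37 C=58 D=39] avail[A=40 B=35 C=56 D=39] open={R10,R8}
Step 19: reserve R11 D 2 -> on_hand[A=40 B=37 C=58 D=39] avail[A=40 B=35 C=56 D=37] open={R10,R11,R8}
Step 20: reserve R12 C 6 -> on_hand[A=40 B=37 C=58 D=39] avail[A=40 B=35 C=50 D=37] open={R10,R11,R12,R8}
Step 21: cancel R8 -> on_hand[A=40 B=37 C=58 D=39] avail[A=40 B=35 C=52 D=37] open={R10,R11,R12}
Step 22: commit R11 -> on_hand[A=40 B=37 C=58 D=37] avail[A=40 B=35 C=52 D=37] open={R10,R12}
Step 23: reserve R13 C 3 -> on_hand[A=40 B=37 C=58 D=37] avail[A=40 B=35 C=49 D=37] open={R10,R12,R13}

Answer: A: 40
B: 35
C: 49
D: 37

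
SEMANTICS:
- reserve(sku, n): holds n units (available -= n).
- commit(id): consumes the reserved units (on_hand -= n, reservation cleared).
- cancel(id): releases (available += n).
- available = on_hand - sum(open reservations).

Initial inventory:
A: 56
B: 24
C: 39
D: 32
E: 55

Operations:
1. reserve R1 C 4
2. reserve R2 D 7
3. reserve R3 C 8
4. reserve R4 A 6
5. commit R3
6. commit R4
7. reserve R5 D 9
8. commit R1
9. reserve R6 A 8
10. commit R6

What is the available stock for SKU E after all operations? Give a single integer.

Answer: 55

Derivation:
Step 1: reserve R1 C 4 -> on_hand[A=56 B=24 C=39 D=32 E=55] avail[A=56 B=24 C=35 D=32 E=55] open={R1}
Step 2: reserve R2 D 7 -> on_hand[A=56 B=24 C=39 D=32 E=55] avail[A=56 B=24 C=35 D=25 E=55] open={R1,R2}
Step 3: reserve R3 C 8 -> on_hand[A=56 B=24 C=39 D=32 E=55] avail[A=56 B=24 C=27 D=25 E=55] open={R1,R2,R3}
Step 4: reserve R4 A 6 -> on_hand[A=56 B=24 C=39 D=32 E=55] avail[A=50 B=24 C=27 D=25 E=55] open={R1,R2,R3,R4}
Step 5: commit R3 -> on_hand[A=56 B=24 C=31 D=32 E=55] avail[A=50 B=24 C=27 D=25 E=55] open={R1,R2,R4}
Step 6: commit R4 -> on_hand[A=50 B=24 C=31 D=32 E=55] avail[A=50 B=24 C=27 D=25 E=55] open={R1,R2}
Step 7: reserve R5 D 9 -> on_hand[A=50 B=24 C=31 D=32 E=55] avail[A=50 B=24 C=27 D=16 E=55] open={R1,R2,R5}
Step 8: commit R1 -> on_hand[A=50 B=24 C=27 D=32 E=55] avail[A=50 B=24 C=27 D=16 E=55] open={R2,R5}
Step 9: reserve R6 A 8 -> on_hand[A=50 B=24 C=27 D=32 E=55] avail[A=42 B=24 C=27 D=16 E=55] open={R2,R5,R6}
Step 10: commit R6 -> on_hand[A=42 B=24 C=27 D=32 E=55] avail[A=42 B=24 C=27 D=16 E=55] open={R2,R5}
Final available[E] = 55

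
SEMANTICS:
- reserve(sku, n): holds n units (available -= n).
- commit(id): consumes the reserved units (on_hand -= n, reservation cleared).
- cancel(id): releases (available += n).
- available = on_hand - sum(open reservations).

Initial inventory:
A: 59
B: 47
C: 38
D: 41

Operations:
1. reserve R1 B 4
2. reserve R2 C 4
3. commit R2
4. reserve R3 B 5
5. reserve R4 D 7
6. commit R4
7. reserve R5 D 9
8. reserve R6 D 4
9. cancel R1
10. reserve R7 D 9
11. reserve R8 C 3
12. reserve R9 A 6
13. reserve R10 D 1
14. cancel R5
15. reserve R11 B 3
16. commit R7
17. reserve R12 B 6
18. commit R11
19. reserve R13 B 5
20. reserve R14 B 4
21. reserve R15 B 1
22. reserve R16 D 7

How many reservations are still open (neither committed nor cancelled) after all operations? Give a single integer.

Answer: 10

Derivation:
Step 1: reserve R1 B 4 -> on_hand[A=59 B=47 C=38 D=41] avail[A=59 B=43 C=38 D=41] open={R1}
Step 2: reserve R2 C 4 -> on_hand[A=59 B=47 C=38 D=41] avail[A=59 B=43 C=34 D=41] open={R1,R2}
Step 3: commit R2 -> on_hand[A=59 B=47 C=34 D=41] avail[A=59 B=43 C=34 D=41] open={R1}
Step 4: reserve R3 B 5 -> on_hand[A=59 B=47 C=34 D=41] avail[A=59 B=38 C=34 D=41] open={R1,R3}
Step 5: reserve R4 D 7 -> on_hand[A=59 B=47 C=34 D=41] avail[A=59 B=38 C=34 D=34] open={R1,R3,R4}
Step 6: commit R4 -> on_hand[A=59 B=47 C=34 D=34] avail[A=59 B=38 C=34 D=34] open={R1,R3}
Step 7: reserve R5 D 9 -> on_hand[A=59 B=47 C=34 D=34] avail[A=59 B=38 C=34 D=25] open={R1,R3,R5}
Step 8: reserve R6 D 4 -> on_hand[A=59 B=47 C=34 D=34] avail[A=59 B=38 C=34 D=21] open={R1,R3,R5,R6}
Step 9: cancel R1 -> on_hand[A=59 B=47 C=34 D=34] avail[A=59 B=42 C=34 D=21] open={R3,R5,R6}
Step 10: reserve R7 D 9 -> on_hand[A=59 B=47 C=34 D=34] avail[A=59 B=42 C=34 D=12] open={R3,R5,R6,R7}
Step 11: reserve R8 C 3 -> on_hand[A=59 B=47 C=34 D=34] avail[A=59 B=42 C=31 D=12] open={R3,R5,R6,R7,R8}
Step 12: reserve R9 A 6 -> on_hand[A=59 B=47 C=34 D=34] avail[A=53 B=42 C=31 D=12] open={R3,R5,R6,R7,R8,R9}
Step 13: reserve R10 D 1 -> on_hand[A=59 B=47 C=34 D=34] avail[A=53 B=42 C=31 D=11] open={R10,R3,R5,R6,R7,R8,R9}
Step 14: cancel R5 -> on_hand[A=59 B=47 C=34 D=34] avail[A=53 B=42 C=31 D=20] open={R10,R3,R6,R7,R8,R9}
Step 15: reserve R11 B 3 -> on_hand[A=59 B=47 C=34 D=34] avail[A=53 B=39 C=31 D=20] open={R10,R11,R3,R6,R7,R8,R9}
Step 16: commit R7 -> on_hand[A=59 B=47 C=34 D=25] avail[A=53 B=39 C=31 D=20] open={R10,R11,R3,R6,R8,R9}
Step 17: reserve R12 B 6 -> on_hand[A=59 B=47 C=34 D=25] avail[A=53 B=33 C=31 D=20] open={R10,R11,R12,R3,R6,R8,R9}
Step 18: commit R11 -> on_hand[A=59 B=44 C=34 D=25] avail[A=53 B=33 C=31 D=20] open={R10,R12,R3,R6,R8,R9}
Step 19: reserve R13 B 5 -> on_hand[A=59 B=44 C=34 D=25] avail[A=53 B=28 C=31 D=20] open={R10,R12,R13,R3,R6,R8,R9}
Step 20: reserve R14 B 4 -> on_hand[A=59 B=44 C=34 D=25] avail[A=53 B=24 C=31 D=20] open={R10,R12,R13,R14,R3,R6,R8,R9}
Step 21: reserve R15 B 1 -> on_hand[A=59 B=44 C=34 D=25] avail[A=53 B=23 C=31 D=20] open={R10,R12,R13,R14,R15,R3,R6,R8,R9}
Step 22: reserve R16 D 7 -> on_hand[A=59 B=44 C=34 D=25] avail[A=53 B=23 C=31 D=13] open={R10,R12,R13,R14,R15,R16,R3,R6,R8,R9}
Open reservations: ['R10', 'R12', 'R13', 'R14', 'R15', 'R16', 'R3', 'R6', 'R8', 'R9'] -> 10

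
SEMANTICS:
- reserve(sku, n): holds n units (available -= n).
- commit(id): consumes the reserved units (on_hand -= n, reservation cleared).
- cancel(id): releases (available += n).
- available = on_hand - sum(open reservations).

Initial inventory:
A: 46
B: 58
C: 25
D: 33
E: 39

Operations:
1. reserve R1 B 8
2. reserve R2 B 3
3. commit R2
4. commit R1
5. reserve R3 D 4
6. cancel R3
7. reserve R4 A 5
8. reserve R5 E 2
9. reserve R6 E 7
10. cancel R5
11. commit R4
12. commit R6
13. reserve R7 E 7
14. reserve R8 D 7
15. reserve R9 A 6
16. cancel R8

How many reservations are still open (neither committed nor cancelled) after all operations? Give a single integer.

Step 1: reserve R1 B 8 -> on_hand[A=46 B=58 C=25 D=33 E=39] avail[A=46 B=50 C=25 D=33 E=39] open={R1}
Step 2: reserve R2 B 3 -> on_hand[A=46 B=58 C=25 D=33 E=39] avail[A=46 B=47 C=25 D=33 E=39] open={R1,R2}
Step 3: commit R2 -> on_hand[A=46 B=55 C=25 D=33 E=39] avail[A=46 B=47 C=25 D=33 E=39] open={R1}
Step 4: commit R1 -> on_hand[A=46 B=47 C=25 D=33 E=39] avail[A=46 B=47 C=25 D=33 E=39] open={}
Step 5: reserve R3 D 4 -> on_hand[A=46 B=47 C=25 D=33 E=39] avail[A=46 B=47 C=25 D=29 E=39] open={R3}
Step 6: cancel R3 -> on_hand[A=46 B=47 C=25 D=33 E=39] avail[A=46 B=47 C=25 D=33 E=39] open={}
Step 7: reserve R4 A 5 -> on_hand[A=46 B=47 C=25 D=33 E=39] avail[A=41 B=47 C=25 D=33 E=39] open={R4}
Step 8: reserve R5 E 2 -> on_hand[A=46 B=47 C=25 D=33 E=39] avail[A=41 B=47 C=25 D=33 E=37] open={R4,R5}
Step 9: reserve R6 E 7 -> on_hand[A=46 B=47 C=25 D=33 E=39] avail[A=41 B=47 C=25 D=33 E=30] open={R4,R5,R6}
Step 10: cancel R5 -> on_hand[A=46 B=47 C=25 D=33 E=39] avail[A=41 B=47 C=25 D=33 E=32] open={R4,R6}
Step 11: commit R4 -> on_hand[A=41 B=47 C=25 D=33 E=39] avail[A=41 B=47 C=25 D=33 E=32] open={R6}
Step 12: commit R6 -> on_hand[A=41 B=47 C=25 D=33 E=32] avail[A=41 B=47 C=25 D=33 E=32] open={}
Step 13: reserve R7 E 7 -> on_hand[A=41 B=47 C=25 D=33 E=32] avail[A=41 B=47 C=25 D=33 E=25] open={R7}
Step 14: reserve R8 D 7 -> on_hand[A=41 B=47 C=25 D=33 E=32] avail[A=41 B=47 C=25 D=26 E=25] open={R7,R8}
Step 15: reserve R9 A 6 -> on_hand[A=41 B=47 C=25 D=33 E=32] avail[A=35 B=47 C=25 D=26 E=25] open={R7,R8,R9}
Step 16: cancel R8 -> on_hand[A=41 B=47 C=25 D=33 E=32] avail[A=35 B=47 C=25 D=33 E=25] open={R7,R9}
Open reservations: ['R7', 'R9'] -> 2

Answer: 2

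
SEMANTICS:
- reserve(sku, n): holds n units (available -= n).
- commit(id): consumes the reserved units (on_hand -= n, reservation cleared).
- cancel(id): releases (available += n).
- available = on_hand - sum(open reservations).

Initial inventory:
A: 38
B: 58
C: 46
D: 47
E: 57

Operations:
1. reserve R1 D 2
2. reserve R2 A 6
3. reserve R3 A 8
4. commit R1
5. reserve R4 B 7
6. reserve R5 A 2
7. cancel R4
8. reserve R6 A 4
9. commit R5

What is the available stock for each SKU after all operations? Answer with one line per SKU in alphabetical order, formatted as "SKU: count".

Step 1: reserve R1 D 2 -> on_hand[A=38 B=58 C=46 D=47 E=57] avail[A=38 B=58 C=46 D=45 E=57] open={R1}
Step 2: reserve R2 A 6 -> on_hand[A=38 B=58 C=46 D=47 E=57] avail[A=32 B=58 C=46 D=45 E=57] open={R1,R2}
Step 3: reserve R3 A 8 -> on_hand[A=38 B=58 C=46 D=47 E=57] avail[A=24 B=58 C=46 D=45 E=57] open={R1,R2,R3}
Step 4: commit R1 -> on_hand[A=38 B=58 C=46 D=45 E=57] avail[A=24 B=58 C=46 D=45 E=57] open={R2,R3}
Step 5: reserve R4 B 7 -> on_hand[A=38 B=58 C=46 D=45 E=57] avail[A=24 B=51 C=46 D=45 E=57] open={R2,R3,R4}
Step 6: reserve R5 A 2 -> on_hand[A=38 B=58 C=46 D=45 E=57] avail[A=22 B=51 C=46 D=45 E=57] open={R2,R3,R4,R5}
Step 7: cancel R4 -> on_hand[A=38 B=58 C=46 D=45 E=57] avail[A=22 B=58 C=46 D=45 E=57] open={R2,R3,R5}
Step 8: reserve R6 A 4 -> on_hand[A=38 B=58 C=46 D=45 E=57] avail[A=18 B=58 C=46 D=45 E=57] open={R2,R3,R5,R6}
Step 9: commit R5 -> on_hand[A=36 B=58 C=46 D=45 E=57] avail[A=18 B=58 C=46 D=45 E=57] open={R2,R3,R6}

Answer: A: 18
B: 58
C: 46
D: 45
E: 57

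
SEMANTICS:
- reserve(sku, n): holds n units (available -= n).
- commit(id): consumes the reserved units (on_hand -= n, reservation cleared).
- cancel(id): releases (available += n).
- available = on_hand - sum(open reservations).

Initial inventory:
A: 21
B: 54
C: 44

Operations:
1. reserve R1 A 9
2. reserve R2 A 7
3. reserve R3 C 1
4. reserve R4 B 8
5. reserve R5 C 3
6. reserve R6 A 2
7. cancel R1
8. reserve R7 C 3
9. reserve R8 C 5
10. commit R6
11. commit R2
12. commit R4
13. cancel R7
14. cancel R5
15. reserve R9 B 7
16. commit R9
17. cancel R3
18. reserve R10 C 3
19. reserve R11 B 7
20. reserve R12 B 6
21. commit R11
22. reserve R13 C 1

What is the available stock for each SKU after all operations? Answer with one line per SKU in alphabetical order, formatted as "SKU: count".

Step 1: reserve R1 A 9 -> on_hand[A=21 B=54 C=44] avail[A=12 B=54 C=44] open={R1}
Step 2: reserve R2 A 7 -> on_hand[A=21 B=54 C=44] avail[A=5 B=54 C=44] open={R1,R2}
Step 3: reserve R3 C 1 -> on_hand[A=21 B=54 C=44] avail[A=5 B=54 C=43] open={R1,R2,R3}
Step 4: reserve R4 B 8 -> on_hand[A=21 B=54 C=44] avail[A=5 B=46 C=43] open={R1,R2,R3,R4}
Step 5: reserve R5 C 3 -> on_hand[A=21 B=54 C=44] avail[A=5 B=46 C=40] open={R1,R2,R3,R4,R5}
Step 6: reserve R6 A 2 -> on_hand[A=21 B=54 C=44] avail[A=3 B=46 C=40] open={R1,R2,R3,R4,R5,R6}
Step 7: cancel R1 -> on_hand[A=21 B=54 C=44] avail[A=12 B=46 C=40] open={R2,R3,R4,R5,R6}
Step 8: reserve R7 C 3 -> on_hand[A=21 B=54 C=44] avail[A=12 B=46 C=37] open={R2,R3,R4,R5,R6,R7}
Step 9: reserve R8 C 5 -> on_hand[A=21 B=54 C=44] avail[A=12 B=46 C=32] open={R2,R3,R4,R5,R6,R7,R8}
Step 10: commit R6 -> on_hand[A=19 B=54 C=44] avail[A=12 B=46 C=32] open={R2,R3,R4,R5,R7,R8}
Step 11: commit R2 -> on_hand[A=12 B=54 C=44] avail[A=12 B=46 C=32] open={R3,R4,R5,R7,R8}
Step 12: commit R4 -> on_hand[A=12 B=46 C=44] avail[A=12 B=46 C=32] open={R3,R5,R7,R8}
Step 13: cancel R7 -> on_hand[A=12 B=46 C=44] avail[A=12 B=46 C=35] open={R3,R5,R8}
Step 14: cancel R5 -> on_hand[A=12 B=46 C=44] avail[A=12 B=46 C=38] open={R3,R8}
Step 15: reserve R9 B 7 -> on_hand[A=12 B=46 C=44] avail[A=12 B=39 C=38] open={R3,R8,R9}
Step 16: commit R9 -> on_hand[A=12 B=39 C=44] avail[A=12 B=39 C=38] open={R3,R8}
Step 17: cancel R3 -> on_hand[A=12 B=39 C=44] avail[A=12 B=39 C=39] open={R8}
Step 18: reserve R10 C 3 -> on_hand[A=12 B=39 C=44] avail[A=12 B=39 C=36] open={R10,R8}
Step 19: reserve R11 B 7 -> on_hand[A=12 B=39 C=44] avail[A=12 B=32 C=36] open={R10,R11,R8}
Step 20: reserve R12 B 6 -> on_hand[A=12 B=39 C=44] avail[A=12 B=26 C=36] open={R10,R11,R12,R8}
Step 21: commit R11 -> on_hand[A=12 B=32 C=44] avail[A=12 B=26 C=36] open={R10,R12,R8}
Step 22: reserve R13 C 1 -> on_hand[A=12 B=32 C=44] avail[A=12 B=26 C=35] open={R10,R12,R13,R8}

Answer: A: 12
B: 26
C: 35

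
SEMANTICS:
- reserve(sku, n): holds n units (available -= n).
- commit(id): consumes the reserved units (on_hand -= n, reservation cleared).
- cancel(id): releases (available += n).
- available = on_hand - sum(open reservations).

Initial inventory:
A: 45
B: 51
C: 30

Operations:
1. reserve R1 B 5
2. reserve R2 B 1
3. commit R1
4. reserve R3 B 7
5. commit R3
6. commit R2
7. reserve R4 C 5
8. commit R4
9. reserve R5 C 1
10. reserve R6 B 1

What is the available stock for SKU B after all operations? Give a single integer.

Answer: 37

Derivation:
Step 1: reserve R1 B 5 -> on_hand[A=45 B=51 C=30] avail[A=45 B=46 C=30] open={R1}
Step 2: reserve R2 B 1 -> on_hand[A=45 B=51 C=30] avail[A=45 B=45 C=30] open={R1,R2}
Step 3: commit R1 -> on_hand[A=45 B=46 C=30] avail[A=45 B=45 C=30] open={R2}
Step 4: reserve R3 B 7 -> on_hand[A=45 B=46 C=30] avail[A=45 B=38 C=30] open={R2,R3}
Step 5: commit R3 -> on_hand[A=45 B=39 C=30] avail[A=45 B=38 C=30] open={R2}
Step 6: commit R2 -> on_hand[A=45 B=38 C=30] avail[A=45 B=38 C=30] open={}
Step 7: reserve R4 C 5 -> on_hand[A=45 B=38 C=30] avail[A=45 B=38 C=25] open={R4}
Step 8: commit R4 -> on_hand[A=45 B=38 C=25] avail[A=45 B=38 C=25] open={}
Step 9: reserve R5 C 1 -> on_hand[A=45 B=38 C=25] avail[A=45 B=38 C=24] open={R5}
Step 10: reserve R6 B 1 -> on_hand[A=45 B=38 C=25] avail[A=45 B=37 C=24] open={R5,R6}
Final available[B] = 37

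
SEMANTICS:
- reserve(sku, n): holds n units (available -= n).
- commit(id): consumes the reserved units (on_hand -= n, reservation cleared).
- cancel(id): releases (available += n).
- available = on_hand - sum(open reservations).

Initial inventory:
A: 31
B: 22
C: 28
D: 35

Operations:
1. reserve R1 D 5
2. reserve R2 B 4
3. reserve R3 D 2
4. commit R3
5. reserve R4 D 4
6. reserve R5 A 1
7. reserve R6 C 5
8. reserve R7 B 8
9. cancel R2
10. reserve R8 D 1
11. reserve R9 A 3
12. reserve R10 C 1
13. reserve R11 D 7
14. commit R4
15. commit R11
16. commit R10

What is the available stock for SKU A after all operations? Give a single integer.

Step 1: reserve R1 D 5 -> on_hand[A=31 B=22 C=28 D=35] avail[A=31 B=22 C=28 D=30] open={R1}
Step 2: reserve R2 B 4 -> on_hand[A=31 B=22 C=28 D=35] avail[A=31 B=18 C=28 D=30] open={R1,R2}
Step 3: reserve R3 D 2 -> on_hand[A=31 B=22 C=28 D=35] avail[A=31 B=18 C=28 D=28] open={R1,R2,R3}
Step 4: commit R3 -> on_hand[A=31 B=22 C=28 D=33] avail[A=31 B=18 C=28 D=28] open={R1,R2}
Step 5: reserve R4 D 4 -> on_hand[A=31 B=22 C=28 D=33] avail[A=31 B=18 C=28 D=24] open={R1,R2,R4}
Step 6: reserve R5 A 1 -> on_hand[A=31 B=22 C=28 D=33] avail[A=30 B=18 C=28 D=24] open={R1,R2,R4,R5}
Step 7: reserve R6 C 5 -> on_hand[A=31 B=22 C=28 D=33] avail[A=30 B=18 C=23 D=24] open={R1,R2,R4,R5,R6}
Step 8: reserve R7 B 8 -> on_hand[A=31 B=22 C=28 D=33] avail[A=30 B=10 C=23 D=24] open={R1,R2,R4,R5,R6,R7}
Step 9: cancel R2 -> on_hand[A=31 B=22 C=28 D=33] avail[A=30 B=14 C=23 D=24] open={R1,R4,R5,R6,R7}
Step 10: reserve R8 D 1 -> on_hand[A=31 B=22 C=28 D=33] avail[A=30 B=14 C=23 D=23] open={R1,R4,R5,R6,R7,R8}
Step 11: reserve R9 A 3 -> on_hand[A=31 B=22 C=28 D=33] avail[A=27 B=14 C=23 D=23] open={R1,R4,R5,R6,R7,R8,R9}
Step 12: reserve R10 C 1 -> on_hand[A=31 B=22 C=28 D=33] avail[A=27 B=14 C=22 D=23] open={R1,R10,R4,R5,R6,R7,R8,R9}
Step 13: reserve R11 D 7 -> on_hand[A=31 B=22 C=28 D=33] avail[A=27 B=14 C=22 D=16] open={R1,R10,R11,R4,R5,R6,R7,R8,R9}
Step 14: commit R4 -> on_hand[A=31 B=22 C=28 D=29] avail[A=27 B=14 C=22 D=16] open={R1,R10,R11,R5,R6,R7,R8,R9}
Step 15: commit R11 -> on_hand[A=31 B=22 C=28 D=22] avail[A=27 B=14 C=22 D=16] open={R1,R10,R5,R6,R7,R8,R9}
Step 16: commit R10 -> on_hand[A=31 B=22 C=27 D=22] avail[A=27 B=14 C=22 D=16] open={R1,R5,R6,R7,R8,R9}
Final available[A] = 27

Answer: 27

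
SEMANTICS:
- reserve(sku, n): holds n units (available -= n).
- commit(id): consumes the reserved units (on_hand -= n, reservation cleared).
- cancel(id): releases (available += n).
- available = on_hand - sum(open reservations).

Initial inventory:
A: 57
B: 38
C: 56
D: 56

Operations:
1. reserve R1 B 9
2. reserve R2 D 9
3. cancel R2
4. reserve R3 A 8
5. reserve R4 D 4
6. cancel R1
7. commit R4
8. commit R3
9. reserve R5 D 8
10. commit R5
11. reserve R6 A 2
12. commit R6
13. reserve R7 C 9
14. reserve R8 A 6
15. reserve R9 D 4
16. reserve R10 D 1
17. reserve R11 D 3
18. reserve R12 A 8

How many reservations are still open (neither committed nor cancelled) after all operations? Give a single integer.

Step 1: reserve R1 B 9 -> on_hand[A=57 B=38 C=56 D=56] avail[A=57 B=29 C=56 D=56] open={R1}
Step 2: reserve R2 D 9 -> on_hand[A=57 B=38 C=56 D=56] avail[A=57 B=29 C=56 D=47] open={R1,R2}
Step 3: cancel R2 -> on_hand[A=57 B=38 C=56 D=56] avail[A=57 B=29 C=56 D=56] open={R1}
Step 4: reserve R3 A 8 -> on_hand[A=57 B=38 C=56 D=56] avail[A=49 B=29 C=56 D=56] open={R1,R3}
Step 5: reserve R4 D 4 -> on_hand[A=57 B=38 C=56 D=56] avail[A=49 B=29 C=56 D=52] open={R1,R3,R4}
Step 6: cancel R1 -> on_hand[A=57 B=38 C=56 D=56] avail[A=49 B=38 C=56 D=52] open={R3,R4}
Step 7: commit R4 -> on_hand[A=57 B=38 C=56 D=52] avail[A=49 B=38 C=56 D=52] open={R3}
Step 8: commit R3 -> on_hand[A=49 B=38 C=56 D=52] avail[A=49 B=38 C=56 D=52] open={}
Step 9: reserve R5 D 8 -> on_hand[A=49 B=38 C=56 D=52] avail[A=49 B=38 C=56 D=44] open={R5}
Step 10: commit R5 -> on_hand[A=49 B=38 C=56 D=44] avail[A=49 B=38 C=56 D=44] open={}
Step 11: reserve R6 A 2 -> on_hand[A=49 B=38 C=56 D=44] avail[A=47 B=38 C=56 D=44] open={R6}
Step 12: commit R6 -> on_hand[A=47 B=38 C=56 D=44] avail[A=47 B=38 C=56 D=44] open={}
Step 13: reserve R7 C 9 -> on_hand[A=47 B=38 C=56 D=44] avail[A=47 B=38 C=47 D=44] open={R7}
Step 14: reserve R8 A 6 -> on_hand[A=47 B=38 C=56 D=44] avail[A=41 B=38 C=47 D=44] open={R7,R8}
Step 15: reserve R9 D 4 -> on_hand[A=47 B=38 C=56 D=44] avail[A=41 B=38 C=47 D=40] open={R7,R8,R9}
Step 16: reserve R10 D 1 -> on_hand[A=47 B=38 C=56 D=44] avail[A=41 B=38 C=47 D=39] open={R10,R7,R8,R9}
Step 17: reserve R11 D 3 -> on_hand[A=47 B=38 C=56 D=44] avail[A=41 B=38 C=47 D=36] open={R10,R11,R7,R8,R9}
Step 18: reserve R12 A 8 -> on_hand[A=47 B=38 C=56 D=44] avail[A=33 B=38 C=47 D=36] open={R10,R11,R12,R7,R8,R9}
Open reservations: ['R10', 'R11', 'R12', 'R7', 'R8', 'R9'] -> 6

Answer: 6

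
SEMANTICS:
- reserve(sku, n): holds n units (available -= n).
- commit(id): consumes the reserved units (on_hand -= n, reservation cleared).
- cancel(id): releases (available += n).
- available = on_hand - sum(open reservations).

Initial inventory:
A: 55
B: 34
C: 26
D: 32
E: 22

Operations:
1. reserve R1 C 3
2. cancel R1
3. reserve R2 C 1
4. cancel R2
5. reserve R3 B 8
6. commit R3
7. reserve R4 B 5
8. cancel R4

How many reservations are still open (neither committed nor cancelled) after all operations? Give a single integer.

Answer: 0

Derivation:
Step 1: reserve R1 C 3 -> on_hand[A=55 B=34 C=26 D=32 E=22] avail[A=55 B=34 C=23 D=32 E=22] open={R1}
Step 2: cancel R1 -> on_hand[A=55 B=34 C=26 D=32 E=22] avail[A=55 B=34 C=26 D=32 E=22] open={}
Step 3: reserve R2 C 1 -> on_hand[A=55 B=34 C=26 D=32 E=22] avail[A=55 B=34 C=25 D=32 E=22] open={R2}
Step 4: cancel R2 -> on_hand[A=55 B=34 C=26 D=32 E=22] avail[A=55 B=34 C=26 D=32 E=22] open={}
Step 5: reserve R3 B 8 -> on_hand[A=55 B=34 C=26 D=32 E=22] avail[A=55 B=26 C=26 D=32 E=22] open={R3}
Step 6: commit R3 -> on_hand[A=55 B=26 C=26 D=32 E=22] avail[A=55 B=26 C=26 D=32 E=22] open={}
Step 7: reserve R4 B 5 -> on_hand[A=55 B=26 C=26 D=32 E=22] avail[A=55 B=21 C=26 D=32 E=22] open={R4}
Step 8: cancel R4 -> on_hand[A=55 B=26 C=26 D=32 E=22] avail[A=55 B=26 C=26 D=32 E=22] open={}
Open reservations: [] -> 0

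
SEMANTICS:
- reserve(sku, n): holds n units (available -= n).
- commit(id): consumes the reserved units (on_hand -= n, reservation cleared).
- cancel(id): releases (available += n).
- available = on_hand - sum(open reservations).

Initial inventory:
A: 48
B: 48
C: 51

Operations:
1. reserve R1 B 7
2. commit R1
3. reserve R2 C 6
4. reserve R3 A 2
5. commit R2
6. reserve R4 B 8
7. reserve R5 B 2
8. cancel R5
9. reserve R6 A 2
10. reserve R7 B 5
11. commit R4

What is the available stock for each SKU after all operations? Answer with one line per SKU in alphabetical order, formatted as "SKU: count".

Step 1: reserve R1 B 7 -> on_hand[A=48 B=48 C=51] avail[A=48 B=41 C=51] open={R1}
Step 2: commit R1 -> on_hand[A=48 B=41 C=51] avail[A=48 B=41 C=51] open={}
Step 3: reserve R2 C 6 -> on_hand[A=48 B=41 C=51] avail[A=48 B=41 C=45] open={R2}
Step 4: reserve R3 A 2 -> on_hand[A=48 B=41 C=51] avail[A=46 B=41 C=45] open={R2,R3}
Step 5: commit R2 -> on_hand[A=48 B=41 C=45] avail[A=46 B=41 C=45] open={R3}
Step 6: reserve R4 B 8 -> on_hand[A=48 B=41 C=45] avail[A=46 B=33 C=45] open={R3,R4}
Step 7: reserve R5 B 2 -> on_hand[A=48 B=41 C=45] avail[A=46 B=31 C=45] open={R3,R4,R5}
Step 8: cancel R5 -> on_hand[A=48 B=41 C=45] avail[A=46 B=33 C=45] open={R3,R4}
Step 9: reserve R6 A 2 -> on_hand[A=48 B=41 C=45] avail[A=44 B=33 C=45] open={R3,R4,R6}
Step 10: reserve R7 B 5 -> on_hand[A=48 B=41 C=45] avail[A=44 B=28 C=45] open={R3,R4,R6,R7}
Step 11: commit R4 -> on_hand[A=48 B=33 C=45] avail[A=44 B=28 C=45] open={R3,R6,R7}

Answer: A: 44
B: 28
C: 45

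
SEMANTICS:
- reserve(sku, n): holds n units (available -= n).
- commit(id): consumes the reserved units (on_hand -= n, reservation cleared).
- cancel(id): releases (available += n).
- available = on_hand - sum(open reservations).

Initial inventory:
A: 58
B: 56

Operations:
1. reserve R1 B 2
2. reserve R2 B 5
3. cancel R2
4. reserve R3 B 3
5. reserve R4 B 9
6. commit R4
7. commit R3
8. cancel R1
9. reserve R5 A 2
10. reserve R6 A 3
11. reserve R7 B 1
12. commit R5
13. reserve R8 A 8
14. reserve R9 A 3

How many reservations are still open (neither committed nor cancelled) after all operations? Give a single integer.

Answer: 4

Derivation:
Step 1: reserve R1 B 2 -> on_hand[A=58 B=56] avail[A=58 B=54] open={R1}
Step 2: reserve R2 B 5 -> on_hand[A=58 B=56] avail[A=58 B=49] open={R1,R2}
Step 3: cancel R2 -> on_hand[A=58 B=56] avail[A=58 B=54] open={R1}
Step 4: reserve R3 B 3 -> on_hand[A=58 B=56] avail[A=58 B=51] open={R1,R3}
Step 5: reserve R4 B 9 -> on_hand[A=58 B=56] avail[A=58 B=42] open={R1,R3,R4}
Step 6: commit R4 -> on_hand[A=58 B=47] avail[A=58 B=42] open={R1,R3}
Step 7: commit R3 -> on_hand[A=58 B=44] avail[A=58 B=42] open={R1}
Step 8: cancel R1 -> on_hand[A=58 B=44] avail[A=58 B=44] open={}
Step 9: reserve R5 A 2 -> on_hand[A=58 B=44] avail[A=56 B=44] open={R5}
Step 10: reserve R6 A 3 -> on_hand[A=58 B=44] avail[A=53 B=44] open={R5,R6}
Step 11: reserve R7 B 1 -> on_hand[A=58 B=44] avail[A=53 B=43] open={R5,R6,R7}
Step 12: commit R5 -> on_hand[A=56 B=44] avail[A=53 B=43] open={R6,R7}
Step 13: reserve R8 A 8 -> on_hand[A=56 B=44] avail[A=45 B=43] open={R6,R7,R8}
Step 14: reserve R9 A 3 -> on_hand[A=56 B=44] avail[A=42 B=43] open={R6,R7,R8,R9}
Open reservations: ['R6', 'R7', 'R8', 'R9'] -> 4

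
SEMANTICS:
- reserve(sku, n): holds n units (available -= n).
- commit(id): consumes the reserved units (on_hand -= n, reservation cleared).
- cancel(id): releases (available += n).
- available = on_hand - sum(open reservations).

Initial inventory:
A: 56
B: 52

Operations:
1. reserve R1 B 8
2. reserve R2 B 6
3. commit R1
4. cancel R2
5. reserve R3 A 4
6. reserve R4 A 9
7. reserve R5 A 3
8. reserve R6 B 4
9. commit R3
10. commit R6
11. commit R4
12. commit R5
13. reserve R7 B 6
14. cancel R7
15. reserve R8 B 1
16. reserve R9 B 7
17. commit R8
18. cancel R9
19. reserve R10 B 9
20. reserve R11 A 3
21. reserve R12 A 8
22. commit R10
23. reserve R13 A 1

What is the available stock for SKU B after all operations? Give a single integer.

Answer: 30

Derivation:
Step 1: reserve R1 B 8 -> on_hand[A=56 B=52] avail[A=56 B=44] open={R1}
Step 2: reserve R2 B 6 -> on_hand[A=56 B=52] avail[A=56 B=38] open={R1,R2}
Step 3: commit R1 -> on_hand[A=56 B=44] avail[A=56 B=38] open={R2}
Step 4: cancel R2 -> on_hand[A=56 B=44] avail[A=56 B=44] open={}
Step 5: reserve R3 A 4 -> on_hand[A=56 B=44] avail[A=52 B=44] open={R3}
Step 6: reserve R4 A 9 -> on_hand[A=56 B=44] avail[A=43 B=44] open={R3,R4}
Step 7: reserve R5 A 3 -> on_hand[A=56 B=44] avail[A=40 B=44] open={R3,R4,R5}
Step 8: reserve R6 B 4 -> on_hand[A=56 B=44] avail[A=40 B=40] open={R3,R4,R5,R6}
Step 9: commit R3 -> on_hand[A=52 B=44] avail[A=40 B=40] open={R4,R5,R6}
Step 10: commit R6 -> on_hand[A=52 B=40] avail[A=40 B=40] open={R4,R5}
Step 11: commit R4 -> on_hand[A=43 B=40] avail[A=40 B=40] open={R5}
Step 12: commit R5 -> on_hand[A=40 B=40] avail[A=40 B=40] open={}
Step 13: reserve R7 B 6 -> on_hand[A=40 B=40] avail[A=40 B=34] open={R7}
Step 14: cancel R7 -> on_hand[A=40 B=40] avail[A=40 B=40] open={}
Step 15: reserve R8 B 1 -> on_hand[A=40 B=40] avail[A=40 B=39] open={R8}
Step 16: reserve R9 B 7 -> on_hand[A=40 B=40] avail[A=40 B=32] open={R8,R9}
Step 17: commit R8 -> on_hand[A=40 B=39] avail[A=40 B=32] open={R9}
Step 18: cancel R9 -> on_hand[A=40 B=39] avail[A=40 B=39] open={}
Step 19: reserve R10 B 9 -> on_hand[A=40 B=39] avail[A=40 B=30] open={R10}
Step 20: reserve R11 A 3 -> on_hand[A=40 B=39] avail[A=37 B=30] open={R10,R11}
Step 21: reserve R12 A 8 -> on_hand[A=40 B=39] avail[A=29 B=30] open={R10,R11,R12}
Step 22: commit R10 -> on_hand[A=40 B=30] avail[A=29 B=30] open={R11,R12}
Step 23: reserve R13 A 1 -> on_hand[A=40 B=30] avail[A=28 B=30] open={R11,R12,R13}
Final available[B] = 30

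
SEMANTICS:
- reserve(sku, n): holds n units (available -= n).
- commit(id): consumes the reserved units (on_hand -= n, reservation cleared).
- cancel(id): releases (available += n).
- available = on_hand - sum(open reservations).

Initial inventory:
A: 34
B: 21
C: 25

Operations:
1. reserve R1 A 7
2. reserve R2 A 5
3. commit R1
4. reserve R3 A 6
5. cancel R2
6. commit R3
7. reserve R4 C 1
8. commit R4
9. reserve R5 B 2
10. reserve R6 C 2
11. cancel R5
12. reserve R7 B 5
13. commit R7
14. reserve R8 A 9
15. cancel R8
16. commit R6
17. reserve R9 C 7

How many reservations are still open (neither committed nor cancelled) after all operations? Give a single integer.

Step 1: reserve R1 A 7 -> on_hand[A=34 B=21 C=25] avail[A=27 B=21 C=25] open={R1}
Step 2: reserve R2 A 5 -> on_hand[A=34 B=21 C=25] avail[A=22 B=21 C=25] open={R1,R2}
Step 3: commit R1 -> on_hand[A=27 B=21 C=25] avail[A=22 B=21 C=25] open={R2}
Step 4: reserve R3 A 6 -> on_hand[A=27 B=21 C=25] avail[A=16 B=21 C=25] open={R2,R3}
Step 5: cancel R2 -> on_hand[A=27 B=21 C=25] avail[A=21 B=21 C=25] open={R3}
Step 6: commit R3 -> on_hand[A=21 B=21 C=25] avail[A=21 B=21 C=25] open={}
Step 7: reserve R4 C 1 -> on_hand[A=21 B=21 C=25] avail[A=21 B=21 C=24] open={R4}
Step 8: commit R4 -> on_hand[A=21 B=21 C=24] avail[A=21 B=21 C=24] open={}
Step 9: reserve R5 B 2 -> on_hand[A=21 B=21 C=24] avail[A=21 B=19 C=24] open={R5}
Step 10: reserve R6 C 2 -> on_hand[A=21 B=21 C=24] avail[A=21 B=19 C=22] open={R5,R6}
Step 11: cancel R5 -> on_hand[A=21 B=21 C=24] avail[A=21 B=21 C=22] open={R6}
Step 12: reserve R7 B 5 -> on_hand[A=21 B=21 C=24] avail[A=21 B=16 C=22] open={R6,R7}
Step 13: commit R7 -> on_hand[A=21 B=16 C=24] avail[A=21 B=16 C=22] open={R6}
Step 14: reserve R8 A 9 -> on_hand[A=21 B=16 C=24] avail[A=12 B=16 C=22] open={R6,R8}
Step 15: cancel R8 -> on_hand[A=21 B=16 C=24] avail[A=21 B=16 C=22] open={R6}
Step 16: commit R6 -> on_hand[A=21 B=16 C=22] avail[A=21 B=16 C=22] open={}
Step 17: reserve R9 C 7 -> on_hand[A=21 B=16 C=22] avail[A=21 B=16 C=15] open={R9}
Open reservations: ['R9'] -> 1

Answer: 1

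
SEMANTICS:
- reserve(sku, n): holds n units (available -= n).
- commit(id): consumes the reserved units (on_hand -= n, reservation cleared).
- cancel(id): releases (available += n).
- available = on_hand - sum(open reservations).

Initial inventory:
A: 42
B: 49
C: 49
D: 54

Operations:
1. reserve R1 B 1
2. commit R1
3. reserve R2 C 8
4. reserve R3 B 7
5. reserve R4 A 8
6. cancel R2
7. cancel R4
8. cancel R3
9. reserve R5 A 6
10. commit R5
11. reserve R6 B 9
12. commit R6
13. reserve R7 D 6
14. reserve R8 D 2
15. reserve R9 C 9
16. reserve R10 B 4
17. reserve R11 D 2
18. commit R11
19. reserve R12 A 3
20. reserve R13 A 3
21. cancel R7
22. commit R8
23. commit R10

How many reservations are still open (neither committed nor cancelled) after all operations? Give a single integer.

Step 1: reserve R1 B 1 -> on_hand[A=42 B=49 C=49 D=54] avail[A=42 B=48 C=49 D=54] open={R1}
Step 2: commit R1 -> on_hand[A=42 B=48 C=49 D=54] avail[A=42 B=48 C=49 D=54] open={}
Step 3: reserve R2 C 8 -> on_hand[A=42 B=48 C=49 D=54] avail[A=42 B=48 C=41 D=54] open={R2}
Step 4: reserve R3 B 7 -> on_hand[A=42 B=48 C=49 D=54] avail[A=42 B=41 C=41 D=54] open={R2,R3}
Step 5: reserve R4 A 8 -> on_hand[A=42 B=48 C=49 D=54] avail[A=34 B=41 C=41 D=54] open={R2,R3,R4}
Step 6: cancel R2 -> on_hand[A=42 B=48 C=49 D=54] avail[A=34 B=41 C=49 D=54] open={R3,R4}
Step 7: cancel R4 -> on_hand[A=42 B=48 C=49 D=54] avail[A=42 B=41 C=49 D=54] open={R3}
Step 8: cancel R3 -> on_hand[A=42 B=48 C=49 D=54] avail[A=42 B=48 C=49 D=54] open={}
Step 9: reserve R5 A 6 -> on_hand[A=42 B=48 C=49 D=54] avail[A=36 B=48 C=49 D=54] open={R5}
Step 10: commit R5 -> on_hand[A=36 B=48 C=49 D=54] avail[A=36 B=48 C=49 D=54] open={}
Step 11: reserve R6 B 9 -> on_hand[A=36 B=48 C=49 D=54] avail[A=36 B=39 C=49 D=54] open={R6}
Step 12: commit R6 -> on_hand[A=36 B=39 C=49 D=54] avail[A=36 B=39 C=49 D=54] open={}
Step 13: reserve R7 D 6 -> on_hand[A=36 B=39 C=49 D=54] avail[A=36 B=39 C=49 D=48] open={R7}
Step 14: reserve R8 D 2 -> on_hand[A=36 B=39 C=49 D=54] avail[A=36 B=39 C=49 D=46] open={R7,R8}
Step 15: reserve R9 C 9 -> on_hand[A=36 B=39 C=49 D=54] avail[A=36 B=39 C=40 D=46] open={R7,R8,R9}
Step 16: reserve R10 B 4 -> on_hand[A=36 B=39 C=49 D=54] avail[A=36 B=35 C=40 D=46] open={R10,R7,R8,R9}
Step 17: reserve R11 D 2 -> on_hand[A=36 B=39 C=49 D=54] avail[A=36 B=35 C=40 D=44] open={R10,R11,R7,R8,R9}
Step 18: commit R11 -> on_hand[A=36 B=39 C=49 D=52] avail[A=36 B=35 C=40 D=44] open={R10,R7,R8,R9}
Step 19: reserve R12 A 3 -> on_hand[A=36 B=39 C=49 D=52] avail[A=33 B=35 C=40 D=44] open={R10,R12,R7,R8,R9}
Step 20: reserve R13 A 3 -> on_hand[A=36 B=39 C=49 D=52] avail[A=30 B=35 C=40 D=44] open={R10,R12,R13,R7,R8,R9}
Step 21: cancel R7 -> on_hand[A=36 B=39 C=49 D=52] avail[A=30 B=35 C=40 D=50] open={R10,R12,R13,R8,R9}
Step 22: commit R8 -> on_hand[A=36 B=39 C=49 D=50] avail[A=30 B=35 C=40 D=50] open={R10,R12,R13,R9}
Step 23: commit R10 -> on_hand[A=36 B=35 C=49 D=50] avail[A=30 B=35 C=40 D=50] open={R12,R13,R9}
Open reservations: ['R12', 'R13', 'R9'] -> 3

Answer: 3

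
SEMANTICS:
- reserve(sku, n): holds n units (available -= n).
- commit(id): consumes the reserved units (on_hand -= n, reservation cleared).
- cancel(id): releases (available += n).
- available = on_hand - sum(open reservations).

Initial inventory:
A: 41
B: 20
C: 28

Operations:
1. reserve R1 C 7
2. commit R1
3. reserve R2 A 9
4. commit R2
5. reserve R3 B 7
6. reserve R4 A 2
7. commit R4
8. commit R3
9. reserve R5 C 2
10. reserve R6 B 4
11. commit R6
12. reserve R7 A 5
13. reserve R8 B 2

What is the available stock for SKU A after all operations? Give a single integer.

Answer: 25

Derivation:
Step 1: reserve R1 C 7 -> on_hand[A=41 B=20 C=28] avail[A=41 B=20 C=21] open={R1}
Step 2: commit R1 -> on_hand[A=41 B=20 C=21] avail[A=41 B=20 C=21] open={}
Step 3: reserve R2 A 9 -> on_hand[A=41 B=20 C=21] avail[A=32 B=20 C=21] open={R2}
Step 4: commit R2 -> on_hand[A=32 B=20 C=21] avail[A=32 B=20 C=21] open={}
Step 5: reserve R3 B 7 -> on_hand[A=32 B=20 C=21] avail[A=32 B=13 C=21] open={R3}
Step 6: reserve R4 A 2 -> on_hand[A=32 B=20 C=21] avail[A=30 B=13 C=21] open={R3,R4}
Step 7: commit R4 -> on_hand[A=30 B=20 C=21] avail[A=30 B=13 C=21] open={R3}
Step 8: commit R3 -> on_hand[A=30 B=13 C=21] avail[A=30 B=13 C=21] open={}
Step 9: reserve R5 C 2 -> on_hand[A=30 B=13 C=21] avail[A=30 B=13 C=19] open={R5}
Step 10: reserve R6 B 4 -> on_hand[A=30 B=13 C=21] avail[A=30 B=9 C=19] open={R5,R6}
Step 11: commit R6 -> on_hand[A=30 B=9 C=21] avail[A=30 B=9 C=19] open={R5}
Step 12: reserve R7 A 5 -> on_hand[A=30 B=9 C=21] avail[A=25 B=9 C=19] open={R5,R7}
Step 13: reserve R8 B 2 -> on_hand[A=30 B=9 C=21] avail[A=25 B=7 C=19] open={R5,R7,R8}
Final available[A] = 25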